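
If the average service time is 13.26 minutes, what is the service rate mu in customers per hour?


mu = 60 / avg_service_time = 60 / 13.26 = 4.52 per hour

4.52 per hour


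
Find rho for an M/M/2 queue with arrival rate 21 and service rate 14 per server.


rho = lambda/(c*mu) = 21/(2*14) = 0.75

0.75


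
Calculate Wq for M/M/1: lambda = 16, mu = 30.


rho = 16/30; Wq = rho/(mu - lambda) = 0.0381 hours

0.0381 hours


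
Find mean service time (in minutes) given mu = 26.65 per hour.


Mean service time = 60/mu = 60/26.65 = 2.25 minutes

2.25 minutes


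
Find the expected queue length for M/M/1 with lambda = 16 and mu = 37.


rho = 16/37; Lq = rho^2/(1-rho) = 0.33

0.33


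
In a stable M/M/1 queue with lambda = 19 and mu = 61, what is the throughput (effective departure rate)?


For a stable queue (lambda < mu), throughput = lambda = 19 per hour

19 per hour


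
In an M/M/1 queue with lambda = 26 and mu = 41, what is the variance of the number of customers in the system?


rho = 26/41; Var(N) = rho/(1-rho)^2 = 4.74

4.74


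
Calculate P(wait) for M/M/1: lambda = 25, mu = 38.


P(wait) = rho = lambda/mu = 25/38 = 0.6579

0.6579


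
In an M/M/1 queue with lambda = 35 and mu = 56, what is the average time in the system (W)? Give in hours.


W = 1/(mu - lambda) = 1/(56 - 35) = 0.0476 hours

0.0476 hours


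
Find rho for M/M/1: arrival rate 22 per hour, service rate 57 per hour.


rho = lambda/mu = 22/57 = 0.386

0.386


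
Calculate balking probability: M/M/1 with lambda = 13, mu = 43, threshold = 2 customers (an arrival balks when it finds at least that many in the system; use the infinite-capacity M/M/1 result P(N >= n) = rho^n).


P(N >= 2) = rho^2 = (13/43)^2 = 0.0914

0.0914


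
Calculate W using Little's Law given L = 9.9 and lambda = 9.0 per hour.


W = L / lambda = 9.9 / 9.0 = 1.1 hours

1.1 hours


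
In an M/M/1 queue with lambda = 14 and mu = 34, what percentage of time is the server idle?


Idle fraction = (1 - rho) * 100 = (1 - 14/34) * 100 = 58.8%

58.8%


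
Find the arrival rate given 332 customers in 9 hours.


lambda = total arrivals / time = 332 / 9 = 36.89 per hour

36.89 per hour


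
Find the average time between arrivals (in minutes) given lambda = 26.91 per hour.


Mean interarrival time = 60/lambda = 60/26.91 = 2.23 minutes

2.23 minutes


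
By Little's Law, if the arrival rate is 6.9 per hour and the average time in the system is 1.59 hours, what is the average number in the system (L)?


L = lambda * W = 6.9 * 1.59 = 10.97

10.97


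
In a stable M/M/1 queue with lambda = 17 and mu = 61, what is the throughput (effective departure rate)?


For a stable queue (lambda < mu), throughput = lambda = 17 per hour

17 per hour


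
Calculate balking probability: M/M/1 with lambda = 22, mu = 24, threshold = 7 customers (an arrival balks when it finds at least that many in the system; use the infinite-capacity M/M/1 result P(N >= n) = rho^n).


P(N >= 7) = rho^7 = (22/24)^7 = 0.5439

0.5439


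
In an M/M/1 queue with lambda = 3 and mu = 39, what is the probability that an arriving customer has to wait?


P(wait) = rho = lambda/mu = 3/39 = 0.0769

0.0769


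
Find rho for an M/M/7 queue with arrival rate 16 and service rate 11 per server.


rho = lambda/(c*mu) = 16/(7*11) = 0.2078

0.2078


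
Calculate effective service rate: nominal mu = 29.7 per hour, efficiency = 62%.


Effective rate = mu * efficiency = 29.7 * 0.62 = 18.41 per hour

18.41 per hour


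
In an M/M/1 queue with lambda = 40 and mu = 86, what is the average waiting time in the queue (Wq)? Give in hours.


rho = 40/86; Wq = rho/(mu - lambda) = 0.0101 hours

0.0101 hours


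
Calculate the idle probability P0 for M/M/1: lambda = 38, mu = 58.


P0 = 1 - rho = 1 - 38/58 = 0.3448

0.3448


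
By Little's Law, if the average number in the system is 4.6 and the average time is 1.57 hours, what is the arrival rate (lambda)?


lambda = L / W = 4.6 / 1.57 = 2.93 per hour

2.93 per hour


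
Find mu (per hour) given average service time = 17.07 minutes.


mu = 60 / avg_service_time = 60 / 17.07 = 3.51 per hour

3.51 per hour


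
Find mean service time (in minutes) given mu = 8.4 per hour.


Mean service time = 60/mu = 60/8.4 = 7.14 minutes

7.14 minutes


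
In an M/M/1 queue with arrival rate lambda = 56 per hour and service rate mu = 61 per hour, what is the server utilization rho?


rho = lambda/mu = 56/61 = 0.918

0.918


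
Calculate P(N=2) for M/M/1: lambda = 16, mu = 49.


rho = 16/49; P(n) = (1-rho)*rho^n = (1-16/49)*(16/49)^2 = 0.0718

0.0718


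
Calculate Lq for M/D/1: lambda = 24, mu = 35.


M/D/1: Lq = rho^2 / (2*(1-rho)) where rho = 24/35; Lq = 0.75

0.75


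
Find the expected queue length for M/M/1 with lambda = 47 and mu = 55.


rho = 47/55; Lq = rho^2/(1-rho) = 5.02

5.02


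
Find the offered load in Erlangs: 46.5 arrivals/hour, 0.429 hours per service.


Offered load a = lambda * E[S] = 46.5 * 0.429 = 19.95 Erlangs

19.95 Erlangs


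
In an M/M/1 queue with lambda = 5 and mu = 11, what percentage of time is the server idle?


Idle fraction = (1 - rho) * 100 = (1 - 5/11) * 100 = 54.5%

54.5%


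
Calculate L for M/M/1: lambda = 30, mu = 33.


rho = 30/33; L = rho/(1-rho) = 10.0

10.0


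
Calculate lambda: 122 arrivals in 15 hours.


lambda = total arrivals / time = 122 / 15 = 8.13 per hour

8.13 per hour


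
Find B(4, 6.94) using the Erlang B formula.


B(N,A) = (A^N/N!) / sum(A^k/k!, k=0..N) with N=4, A=6.94 = 0.5242

0.5242


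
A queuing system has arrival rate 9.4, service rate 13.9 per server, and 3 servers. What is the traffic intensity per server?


rho = lambda / (c * mu) = 9.4 / (3 * 13.9) = 0.2254

0.2254


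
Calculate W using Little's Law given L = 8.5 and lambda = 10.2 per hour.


W = L / lambda = 8.5 / 10.2 = 0.8333 hours

0.8333 hours


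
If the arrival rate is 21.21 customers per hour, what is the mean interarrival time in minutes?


Mean interarrival time = 60/lambda = 60/21.21 = 2.83 minutes

2.83 minutes


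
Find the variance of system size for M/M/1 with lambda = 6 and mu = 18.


rho = 6/18; Var(N) = rho/(1-rho)^2 = 0.75

0.75


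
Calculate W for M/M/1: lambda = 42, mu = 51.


W = 1/(mu - lambda) = 1/(51 - 42) = 0.1111 hours

0.1111 hours


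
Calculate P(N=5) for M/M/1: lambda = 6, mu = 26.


rho = 6/26; P(n) = (1-rho)*rho^n = (1-6/26)*(6/26)^5 = 0.0005

0.0005


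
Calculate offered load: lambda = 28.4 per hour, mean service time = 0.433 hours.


Offered load a = lambda * E[S] = 28.4 * 0.433 = 12.3 Erlangs

12.3 Erlangs


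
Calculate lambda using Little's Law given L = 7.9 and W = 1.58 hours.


lambda = L / W = 7.9 / 1.58 = 5.0 per hour

5.0 per hour


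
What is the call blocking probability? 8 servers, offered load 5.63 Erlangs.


B(N,A) = (A^N/N!) / sum(A^k/k!, k=0..N) with N=8, A=5.63 = 0.1017

0.1017


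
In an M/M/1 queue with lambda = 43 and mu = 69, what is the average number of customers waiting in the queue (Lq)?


rho = 43/69; Lq = rho^2/(1-rho) = 1.03

1.03


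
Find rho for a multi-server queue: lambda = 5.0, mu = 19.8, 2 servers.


rho = lambda / (c * mu) = 5.0 / (2 * 19.8) = 0.1263

0.1263


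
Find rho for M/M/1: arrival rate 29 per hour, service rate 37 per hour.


rho = lambda/mu = 29/37 = 0.7838

0.7838


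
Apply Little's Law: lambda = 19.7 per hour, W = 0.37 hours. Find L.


L = lambda * W = 19.7 * 0.37 = 7.29

7.29


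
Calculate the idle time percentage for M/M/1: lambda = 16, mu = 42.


Idle fraction = (1 - rho) * 100 = (1 - 16/42) * 100 = 61.9%

61.9%


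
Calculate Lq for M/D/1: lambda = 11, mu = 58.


M/D/1: Lq = rho^2 / (2*(1-rho)) where rho = 11/58; Lq = 0.02

0.02


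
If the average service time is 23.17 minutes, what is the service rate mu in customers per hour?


mu = 60 / avg_service_time = 60 / 23.17 = 2.59 per hour

2.59 per hour


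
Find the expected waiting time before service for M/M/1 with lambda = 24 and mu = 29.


rho = 24/29; Wq = rho/(mu - lambda) = 0.1655 hours

0.1655 hours


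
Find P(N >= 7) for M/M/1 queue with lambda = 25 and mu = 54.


P(N >= 7) = rho^7 = (25/54)^7 = 0.0046

0.0046


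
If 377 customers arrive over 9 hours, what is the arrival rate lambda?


lambda = total arrivals / time = 377 / 9 = 41.89 per hour

41.89 per hour


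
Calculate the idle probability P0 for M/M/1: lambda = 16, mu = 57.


P0 = 1 - rho = 1 - 16/57 = 0.7193

0.7193


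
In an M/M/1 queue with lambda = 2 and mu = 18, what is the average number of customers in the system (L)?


rho = 2/18; L = rho/(1-rho) = 0.13

0.13


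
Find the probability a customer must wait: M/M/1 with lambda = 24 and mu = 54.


P(wait) = rho = lambda/mu = 24/54 = 0.4444

0.4444


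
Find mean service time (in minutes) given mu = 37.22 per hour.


Mean service time = 60/mu = 60/37.22 = 1.61 minutes

1.61 minutes


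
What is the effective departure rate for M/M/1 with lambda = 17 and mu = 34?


For a stable queue (lambda < mu), throughput = lambda = 17 per hour

17 per hour


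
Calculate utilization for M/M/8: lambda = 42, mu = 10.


rho = lambda/(c*mu) = 42/(8*10) = 0.525

0.525


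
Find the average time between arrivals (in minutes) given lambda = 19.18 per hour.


Mean interarrival time = 60/lambda = 60/19.18 = 3.13 minutes

3.13 minutes


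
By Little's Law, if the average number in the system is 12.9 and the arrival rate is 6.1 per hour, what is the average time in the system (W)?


W = L / lambda = 12.9 / 6.1 = 2.1148 hours

2.1148 hours


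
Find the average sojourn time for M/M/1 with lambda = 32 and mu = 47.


W = 1/(mu - lambda) = 1/(47 - 32) = 0.0667 hours

0.0667 hours


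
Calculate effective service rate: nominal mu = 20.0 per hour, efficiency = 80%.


Effective rate = mu * efficiency = 20.0 * 0.8 = 16.0 per hour

16.0 per hour


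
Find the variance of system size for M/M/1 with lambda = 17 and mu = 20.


rho = 17/20; Var(N) = rho/(1-rho)^2 = 37.78

37.78


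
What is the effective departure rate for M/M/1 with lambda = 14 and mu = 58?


For a stable queue (lambda < mu), throughput = lambda = 14 per hour

14 per hour


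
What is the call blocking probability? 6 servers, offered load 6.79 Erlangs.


B(N,A) = (A^N/N!) / sum(A^k/k!, k=0..N) with N=6, A=6.79 = 0.318

0.318


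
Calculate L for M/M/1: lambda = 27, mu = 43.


rho = 27/43; L = rho/(1-rho) = 1.69

1.69


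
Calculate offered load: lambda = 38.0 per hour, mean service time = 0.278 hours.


Offered load a = lambda * E[S] = 38.0 * 0.278 = 10.56 Erlangs

10.56 Erlangs


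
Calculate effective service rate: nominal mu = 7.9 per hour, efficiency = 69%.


Effective rate = mu * efficiency = 7.9 * 0.69 = 5.45 per hour

5.45 per hour


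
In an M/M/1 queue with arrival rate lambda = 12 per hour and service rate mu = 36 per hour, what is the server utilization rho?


rho = lambda/mu = 12/36 = 0.3333

0.3333


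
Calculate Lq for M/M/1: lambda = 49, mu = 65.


rho = 49/65; Lq = rho^2/(1-rho) = 2.31

2.31


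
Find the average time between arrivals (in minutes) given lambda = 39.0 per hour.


Mean interarrival time = 60/lambda = 60/39.0 = 1.54 minutes

1.54 minutes


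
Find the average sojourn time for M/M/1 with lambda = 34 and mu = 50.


W = 1/(mu - lambda) = 1/(50 - 34) = 0.0625 hours

0.0625 hours


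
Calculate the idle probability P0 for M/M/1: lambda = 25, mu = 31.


P0 = 1 - rho = 1 - 25/31 = 0.1935

0.1935


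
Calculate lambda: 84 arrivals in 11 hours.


lambda = total arrivals / time = 84 / 11 = 7.64 per hour

7.64 per hour


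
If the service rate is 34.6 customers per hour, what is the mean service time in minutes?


Mean service time = 60/mu = 60/34.6 = 1.73 minutes

1.73 minutes


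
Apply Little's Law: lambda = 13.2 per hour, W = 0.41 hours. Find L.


L = lambda * W = 13.2 * 0.41 = 5.41

5.41


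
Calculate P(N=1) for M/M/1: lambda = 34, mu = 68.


rho = 34/68; P(n) = (1-rho)*rho^n = (1-34/68)*(34/68)^1 = 0.25

0.25


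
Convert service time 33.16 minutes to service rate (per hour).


mu = 60 / avg_service_time = 60 / 33.16 = 1.81 per hour

1.81 per hour


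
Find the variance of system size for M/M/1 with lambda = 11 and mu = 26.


rho = 11/26; Var(N) = rho/(1-rho)^2 = 1.27

1.27


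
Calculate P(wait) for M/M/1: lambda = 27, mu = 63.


P(wait) = rho = lambda/mu = 27/63 = 0.4286

0.4286


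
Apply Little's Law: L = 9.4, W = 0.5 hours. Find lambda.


lambda = L / W = 9.4 / 0.5 = 18.8 per hour

18.8 per hour


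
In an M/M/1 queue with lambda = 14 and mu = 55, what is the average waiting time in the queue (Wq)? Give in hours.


rho = 14/55; Wq = rho/(mu - lambda) = 0.0062 hours

0.0062 hours


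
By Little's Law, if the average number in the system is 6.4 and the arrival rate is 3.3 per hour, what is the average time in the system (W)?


W = L / lambda = 6.4 / 3.3 = 1.9394 hours

1.9394 hours


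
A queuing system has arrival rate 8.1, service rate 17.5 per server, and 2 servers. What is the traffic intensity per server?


rho = lambda / (c * mu) = 8.1 / (2 * 17.5) = 0.2314

0.2314


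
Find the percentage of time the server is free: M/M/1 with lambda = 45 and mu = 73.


Idle fraction = (1 - rho) * 100 = (1 - 45/73) * 100 = 38.4%

38.4%


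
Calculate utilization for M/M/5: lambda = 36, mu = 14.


rho = lambda/(c*mu) = 36/(5*14) = 0.5143

0.5143


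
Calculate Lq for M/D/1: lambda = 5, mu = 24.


M/D/1: Lq = rho^2 / (2*(1-rho)) where rho = 5/24; Lq = 0.03

0.03


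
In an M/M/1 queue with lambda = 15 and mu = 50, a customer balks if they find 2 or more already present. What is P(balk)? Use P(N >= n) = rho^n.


P(N >= 2) = rho^2 = (15/50)^2 = 0.09

0.09


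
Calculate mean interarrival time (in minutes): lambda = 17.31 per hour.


Mean interarrival time = 60/lambda = 60/17.31 = 3.47 minutes

3.47 minutes


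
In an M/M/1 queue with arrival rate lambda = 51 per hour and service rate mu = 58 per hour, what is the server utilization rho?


rho = lambda/mu = 51/58 = 0.8793

0.8793


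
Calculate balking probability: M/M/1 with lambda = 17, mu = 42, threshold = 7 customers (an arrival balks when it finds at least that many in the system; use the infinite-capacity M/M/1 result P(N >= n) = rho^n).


P(N >= 7) = rho^7 = (17/42)^7 = 0.0018

0.0018


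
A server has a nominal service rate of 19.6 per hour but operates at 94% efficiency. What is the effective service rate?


Effective rate = mu * efficiency = 19.6 * 0.94 = 18.42 per hour

18.42 per hour


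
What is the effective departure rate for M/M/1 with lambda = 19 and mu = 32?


For a stable queue (lambda < mu), throughput = lambda = 19 per hour

19 per hour


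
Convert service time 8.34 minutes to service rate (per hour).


mu = 60 / avg_service_time = 60 / 8.34 = 7.19 per hour

7.19 per hour


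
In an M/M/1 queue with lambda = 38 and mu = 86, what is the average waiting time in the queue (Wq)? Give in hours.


rho = 38/86; Wq = rho/(mu - lambda) = 0.0092 hours

0.0092 hours


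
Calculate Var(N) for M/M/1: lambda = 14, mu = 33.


rho = 14/33; Var(N) = rho/(1-rho)^2 = 1.28

1.28


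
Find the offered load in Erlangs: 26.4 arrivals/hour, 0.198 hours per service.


Offered load a = lambda * E[S] = 26.4 * 0.198 = 5.23 Erlangs

5.23 Erlangs


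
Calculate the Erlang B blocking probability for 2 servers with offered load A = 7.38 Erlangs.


B(N,A) = (A^N/N!) / sum(A^k/k!, k=0..N) with N=2, A=7.38 = 0.7647

0.7647


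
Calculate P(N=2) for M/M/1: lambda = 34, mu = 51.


rho = 34/51; P(n) = (1-rho)*rho^n = (1-34/51)*(34/51)^2 = 0.1481

0.1481


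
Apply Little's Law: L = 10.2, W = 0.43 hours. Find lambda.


lambda = L / W = 10.2 / 0.43 = 23.72 per hour

23.72 per hour


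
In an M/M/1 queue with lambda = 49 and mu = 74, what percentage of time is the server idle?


Idle fraction = (1 - rho) * 100 = (1 - 49/74) * 100 = 33.8%

33.8%


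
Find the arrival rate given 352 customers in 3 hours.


lambda = total arrivals / time = 352 / 3 = 117.33 per hour

117.33 per hour


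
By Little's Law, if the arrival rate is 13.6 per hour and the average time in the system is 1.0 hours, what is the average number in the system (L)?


L = lambda * W = 13.6 * 1.0 = 13.6

13.6


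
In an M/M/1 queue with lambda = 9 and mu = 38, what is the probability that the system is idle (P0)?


P0 = 1 - rho = 1 - 9/38 = 0.7632

0.7632


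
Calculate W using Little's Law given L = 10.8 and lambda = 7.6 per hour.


W = L / lambda = 10.8 / 7.6 = 1.4211 hours

1.4211 hours


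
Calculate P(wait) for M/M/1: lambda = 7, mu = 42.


P(wait) = rho = lambda/mu = 7/42 = 0.1667

0.1667


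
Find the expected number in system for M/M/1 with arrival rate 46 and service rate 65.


rho = 46/65; L = rho/(1-rho) = 2.42

2.42


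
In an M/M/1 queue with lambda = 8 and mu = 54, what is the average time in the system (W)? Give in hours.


W = 1/(mu - lambda) = 1/(54 - 8) = 0.0217 hours

0.0217 hours


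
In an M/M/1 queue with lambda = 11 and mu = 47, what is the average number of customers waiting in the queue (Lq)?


rho = 11/47; Lq = rho^2/(1-rho) = 0.07

0.07


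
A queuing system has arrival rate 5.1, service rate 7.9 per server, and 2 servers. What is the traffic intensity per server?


rho = lambda / (c * mu) = 5.1 / (2 * 7.9) = 0.3228

0.3228


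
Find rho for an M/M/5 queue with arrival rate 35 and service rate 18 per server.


rho = lambda/(c*mu) = 35/(5*18) = 0.3889

0.3889


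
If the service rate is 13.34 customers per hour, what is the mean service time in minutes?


Mean service time = 60/mu = 60/13.34 = 4.5 minutes

4.5 minutes


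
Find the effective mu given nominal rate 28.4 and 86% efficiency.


Effective rate = mu * efficiency = 28.4 * 0.86 = 24.42 per hour

24.42 per hour


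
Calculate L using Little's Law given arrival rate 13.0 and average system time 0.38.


L = lambda * W = 13.0 * 0.38 = 4.94

4.94


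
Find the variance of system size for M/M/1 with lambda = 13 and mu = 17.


rho = 13/17; Var(N) = rho/(1-rho)^2 = 13.81

13.81


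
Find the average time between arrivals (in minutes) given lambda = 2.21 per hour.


Mean interarrival time = 60/lambda = 60/2.21 = 27.15 minutes

27.15 minutes


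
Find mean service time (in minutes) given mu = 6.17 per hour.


Mean service time = 60/mu = 60/6.17 = 9.72 minutes

9.72 minutes


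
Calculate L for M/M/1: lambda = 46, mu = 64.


rho = 46/64; L = rho/(1-rho) = 2.56

2.56


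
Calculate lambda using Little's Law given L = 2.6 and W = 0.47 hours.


lambda = L / W = 2.6 / 0.47 = 5.53 per hour

5.53 per hour


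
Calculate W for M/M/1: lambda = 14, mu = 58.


W = 1/(mu - lambda) = 1/(58 - 14) = 0.0227 hours

0.0227 hours


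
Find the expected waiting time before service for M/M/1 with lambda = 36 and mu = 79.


rho = 36/79; Wq = rho/(mu - lambda) = 0.0106 hours

0.0106 hours


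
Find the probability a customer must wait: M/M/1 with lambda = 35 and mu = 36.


P(wait) = rho = lambda/mu = 35/36 = 0.9722

0.9722


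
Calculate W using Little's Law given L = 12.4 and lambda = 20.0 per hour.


W = L / lambda = 12.4 / 20.0 = 0.62 hours

0.62 hours


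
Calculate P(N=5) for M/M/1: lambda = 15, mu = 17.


rho = 15/17; P(n) = (1-rho)*rho^n = (1-15/17)*(15/17)^5 = 0.0629

0.0629


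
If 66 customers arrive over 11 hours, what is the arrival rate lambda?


lambda = total arrivals / time = 66 / 11 = 6.0 per hour

6.0 per hour


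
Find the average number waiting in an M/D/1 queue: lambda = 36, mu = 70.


M/D/1: Lq = rho^2 / (2*(1-rho)) where rho = 36/70; Lq = 0.27

0.27


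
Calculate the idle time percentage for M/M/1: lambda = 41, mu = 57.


Idle fraction = (1 - rho) * 100 = (1 - 41/57) * 100 = 28.1%

28.1%


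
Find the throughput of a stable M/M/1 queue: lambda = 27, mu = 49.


For a stable queue (lambda < mu), throughput = lambda = 27 per hour

27 per hour


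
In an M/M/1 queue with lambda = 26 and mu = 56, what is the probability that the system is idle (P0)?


P0 = 1 - rho = 1 - 26/56 = 0.5357

0.5357


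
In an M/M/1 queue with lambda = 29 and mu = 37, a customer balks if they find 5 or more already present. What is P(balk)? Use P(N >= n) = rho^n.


P(N >= 5) = rho^5 = (29/37)^5 = 0.2958

0.2958


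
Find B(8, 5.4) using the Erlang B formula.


B(N,A) = (A^N/N!) / sum(A^k/k!, k=0..N) with N=8, A=5.4 = 0.0897

0.0897


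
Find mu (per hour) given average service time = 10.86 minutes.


mu = 60 / avg_service_time = 60 / 10.86 = 5.52 per hour

5.52 per hour


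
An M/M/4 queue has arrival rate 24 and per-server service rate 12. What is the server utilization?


rho = lambda/(c*mu) = 24/(4*12) = 0.5

0.5


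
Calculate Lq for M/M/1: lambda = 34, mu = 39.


rho = 34/39; Lq = rho^2/(1-rho) = 5.93

5.93


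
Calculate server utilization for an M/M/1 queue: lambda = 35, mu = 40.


rho = lambda/mu = 35/40 = 0.875

0.875


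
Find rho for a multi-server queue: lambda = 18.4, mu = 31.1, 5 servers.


rho = lambda / (c * mu) = 18.4 / (5 * 31.1) = 0.1183

0.1183


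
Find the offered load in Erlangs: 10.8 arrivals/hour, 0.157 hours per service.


Offered load a = lambda * E[S] = 10.8 * 0.157 = 1.7 Erlangs

1.7 Erlangs


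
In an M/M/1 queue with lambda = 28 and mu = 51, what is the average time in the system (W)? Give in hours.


W = 1/(mu - lambda) = 1/(51 - 28) = 0.0435 hours

0.0435 hours


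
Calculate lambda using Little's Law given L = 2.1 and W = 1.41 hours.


lambda = L / W = 2.1 / 1.41 = 1.49 per hour

1.49 per hour


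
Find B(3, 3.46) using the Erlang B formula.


B(N,A) = (A^N/N!) / sum(A^k/k!, k=0..N) with N=3, A=3.46 = 0.3979

0.3979


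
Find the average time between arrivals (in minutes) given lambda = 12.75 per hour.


Mean interarrival time = 60/lambda = 60/12.75 = 4.71 minutes

4.71 minutes


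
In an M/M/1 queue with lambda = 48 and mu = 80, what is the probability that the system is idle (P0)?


P0 = 1 - rho = 1 - 48/80 = 0.4

0.4


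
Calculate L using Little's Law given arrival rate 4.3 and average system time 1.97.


L = lambda * W = 4.3 * 1.97 = 8.47

8.47


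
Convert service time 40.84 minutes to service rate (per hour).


mu = 60 / avg_service_time = 60 / 40.84 = 1.47 per hour

1.47 per hour


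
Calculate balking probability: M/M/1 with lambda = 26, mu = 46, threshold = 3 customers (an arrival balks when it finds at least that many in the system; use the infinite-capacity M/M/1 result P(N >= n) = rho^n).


P(N >= 3) = rho^3 = (26/46)^3 = 0.1806

0.1806


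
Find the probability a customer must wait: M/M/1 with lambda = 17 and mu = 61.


P(wait) = rho = lambda/mu = 17/61 = 0.2787

0.2787


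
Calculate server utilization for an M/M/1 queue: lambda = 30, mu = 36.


rho = lambda/mu = 30/36 = 0.8333

0.8333


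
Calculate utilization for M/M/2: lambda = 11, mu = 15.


rho = lambda/(c*mu) = 11/(2*15) = 0.3667

0.3667


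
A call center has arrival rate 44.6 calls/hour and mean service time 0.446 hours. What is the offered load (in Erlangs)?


Offered load a = lambda * E[S] = 44.6 * 0.446 = 19.89 Erlangs

19.89 Erlangs


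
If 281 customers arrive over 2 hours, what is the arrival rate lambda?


lambda = total arrivals / time = 281 / 2 = 140.5 per hour

140.5 per hour


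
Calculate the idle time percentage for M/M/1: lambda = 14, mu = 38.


Idle fraction = (1 - rho) * 100 = (1 - 14/38) * 100 = 63.2%

63.2%


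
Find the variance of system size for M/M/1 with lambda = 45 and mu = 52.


rho = 45/52; Var(N) = rho/(1-rho)^2 = 47.76

47.76


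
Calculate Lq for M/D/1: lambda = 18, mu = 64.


M/D/1: Lq = rho^2 / (2*(1-rho)) where rho = 18/64; Lq = 0.06

0.06


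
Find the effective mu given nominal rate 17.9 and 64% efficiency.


Effective rate = mu * efficiency = 17.9 * 0.64 = 11.46 per hour

11.46 per hour


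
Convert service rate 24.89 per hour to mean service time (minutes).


Mean service time = 60/mu = 60/24.89 = 2.41 minutes

2.41 minutes


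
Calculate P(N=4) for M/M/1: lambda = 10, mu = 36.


rho = 10/36; P(n) = (1-rho)*rho^n = (1-10/36)*(10/36)^4 = 0.0043

0.0043


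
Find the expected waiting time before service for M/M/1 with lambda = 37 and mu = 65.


rho = 37/65; Wq = rho/(mu - lambda) = 0.0203 hours

0.0203 hours


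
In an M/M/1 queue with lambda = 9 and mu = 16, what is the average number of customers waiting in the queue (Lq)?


rho = 9/16; Lq = rho^2/(1-rho) = 0.72

0.72


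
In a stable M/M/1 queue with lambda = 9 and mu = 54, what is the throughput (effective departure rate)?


For a stable queue (lambda < mu), throughput = lambda = 9 per hour

9 per hour


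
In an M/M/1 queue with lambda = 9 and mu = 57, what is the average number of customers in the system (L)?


rho = 9/57; L = rho/(1-rho) = 0.19

0.19


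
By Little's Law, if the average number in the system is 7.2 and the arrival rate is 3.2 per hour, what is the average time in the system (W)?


W = L / lambda = 7.2 / 3.2 = 2.25 hours

2.25 hours


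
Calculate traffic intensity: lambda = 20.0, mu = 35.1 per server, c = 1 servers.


rho = lambda / (c * mu) = 20.0 / (1 * 35.1) = 0.5698

0.5698


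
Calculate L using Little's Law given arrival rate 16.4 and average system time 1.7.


L = lambda * W = 16.4 * 1.7 = 27.88

27.88


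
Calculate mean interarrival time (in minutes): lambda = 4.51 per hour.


Mean interarrival time = 60/lambda = 60/4.51 = 13.3 minutes

13.3 minutes


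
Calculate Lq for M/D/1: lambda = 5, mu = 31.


M/D/1: Lq = rho^2 / (2*(1-rho)) where rho = 5/31; Lq = 0.02

0.02


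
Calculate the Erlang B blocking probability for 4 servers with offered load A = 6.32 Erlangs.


B(N,A) = (A^N/N!) / sum(A^k/k!, k=0..N) with N=4, A=6.32 = 0.4894

0.4894


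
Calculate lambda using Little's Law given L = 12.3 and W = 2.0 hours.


lambda = L / W = 12.3 / 2.0 = 6.15 per hour

6.15 per hour


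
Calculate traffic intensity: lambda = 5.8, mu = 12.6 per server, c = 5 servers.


rho = lambda / (c * mu) = 5.8 / (5 * 12.6) = 0.0921

0.0921


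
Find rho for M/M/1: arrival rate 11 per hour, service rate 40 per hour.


rho = lambda/mu = 11/40 = 0.275

0.275


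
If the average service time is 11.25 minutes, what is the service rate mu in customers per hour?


mu = 60 / avg_service_time = 60 / 11.25 = 5.33 per hour

5.33 per hour


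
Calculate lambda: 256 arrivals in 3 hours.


lambda = total arrivals / time = 256 / 3 = 85.33 per hour

85.33 per hour


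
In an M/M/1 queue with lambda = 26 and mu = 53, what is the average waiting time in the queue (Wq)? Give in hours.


rho = 26/53; Wq = rho/(mu - lambda) = 0.0182 hours

0.0182 hours


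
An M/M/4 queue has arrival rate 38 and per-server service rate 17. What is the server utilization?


rho = lambda/(c*mu) = 38/(4*17) = 0.5588

0.5588


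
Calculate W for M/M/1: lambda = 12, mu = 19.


W = 1/(mu - lambda) = 1/(19 - 12) = 0.1429 hours

0.1429 hours


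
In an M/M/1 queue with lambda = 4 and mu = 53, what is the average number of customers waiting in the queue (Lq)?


rho = 4/53; Lq = rho^2/(1-rho) = 0.01

0.01


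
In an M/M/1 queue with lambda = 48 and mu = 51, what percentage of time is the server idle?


Idle fraction = (1 - rho) * 100 = (1 - 48/51) * 100 = 5.9%

5.9%


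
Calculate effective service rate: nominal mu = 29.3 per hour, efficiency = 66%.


Effective rate = mu * efficiency = 29.3 * 0.66 = 19.34 per hour

19.34 per hour


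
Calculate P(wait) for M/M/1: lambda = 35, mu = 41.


P(wait) = rho = lambda/mu = 35/41 = 0.8537

0.8537


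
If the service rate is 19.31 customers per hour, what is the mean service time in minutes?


Mean service time = 60/mu = 60/19.31 = 3.11 minutes

3.11 minutes


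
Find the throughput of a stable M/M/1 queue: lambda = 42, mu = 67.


For a stable queue (lambda < mu), throughput = lambda = 42 per hour

42 per hour


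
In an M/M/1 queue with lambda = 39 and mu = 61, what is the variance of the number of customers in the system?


rho = 39/61; Var(N) = rho/(1-rho)^2 = 4.92

4.92


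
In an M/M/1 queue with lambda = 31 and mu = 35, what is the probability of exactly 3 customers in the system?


rho = 31/35; P(n) = (1-rho)*rho^n = (1-31/35)*(31/35)^3 = 0.0794

0.0794


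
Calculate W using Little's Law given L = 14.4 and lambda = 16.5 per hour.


W = L / lambda = 14.4 / 16.5 = 0.8727 hours

0.8727 hours


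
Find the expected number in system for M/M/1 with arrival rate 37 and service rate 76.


rho = 37/76; L = rho/(1-rho) = 0.95

0.95


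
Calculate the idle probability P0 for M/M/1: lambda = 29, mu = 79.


P0 = 1 - rho = 1 - 29/79 = 0.6329

0.6329


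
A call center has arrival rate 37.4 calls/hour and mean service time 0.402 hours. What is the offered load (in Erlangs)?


Offered load a = lambda * E[S] = 37.4 * 0.402 = 15.03 Erlangs

15.03 Erlangs


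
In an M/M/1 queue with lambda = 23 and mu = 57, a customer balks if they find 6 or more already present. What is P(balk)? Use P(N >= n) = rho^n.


P(N >= 6) = rho^6 = (23/57)^6 = 0.0043

0.0043


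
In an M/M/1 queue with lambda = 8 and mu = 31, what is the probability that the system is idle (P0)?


P0 = 1 - rho = 1 - 8/31 = 0.7419

0.7419


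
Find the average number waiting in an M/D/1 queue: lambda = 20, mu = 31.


M/D/1: Lq = rho^2 / (2*(1-rho)) where rho = 20/31; Lq = 0.59

0.59


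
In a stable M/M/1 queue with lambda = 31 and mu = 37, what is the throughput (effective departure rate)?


For a stable queue (lambda < mu), throughput = lambda = 31 per hour

31 per hour


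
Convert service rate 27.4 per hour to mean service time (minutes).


Mean service time = 60/mu = 60/27.4 = 2.19 minutes

2.19 minutes


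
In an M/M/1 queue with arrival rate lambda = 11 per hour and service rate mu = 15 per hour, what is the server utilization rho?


rho = lambda/mu = 11/15 = 0.7333

0.7333


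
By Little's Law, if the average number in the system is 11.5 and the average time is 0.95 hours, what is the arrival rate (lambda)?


lambda = L / W = 11.5 / 0.95 = 12.11 per hour

12.11 per hour


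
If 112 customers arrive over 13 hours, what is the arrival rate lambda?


lambda = total arrivals / time = 112 / 13 = 8.62 per hour

8.62 per hour


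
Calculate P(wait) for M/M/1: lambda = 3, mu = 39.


P(wait) = rho = lambda/mu = 3/39 = 0.0769

0.0769


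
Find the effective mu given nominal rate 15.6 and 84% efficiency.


Effective rate = mu * efficiency = 15.6 * 0.84 = 13.1 per hour

13.1 per hour


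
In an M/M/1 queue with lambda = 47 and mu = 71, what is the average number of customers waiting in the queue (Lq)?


rho = 47/71; Lq = rho^2/(1-rho) = 1.3

1.3


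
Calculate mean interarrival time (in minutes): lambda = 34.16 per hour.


Mean interarrival time = 60/lambda = 60/34.16 = 1.76 minutes

1.76 minutes


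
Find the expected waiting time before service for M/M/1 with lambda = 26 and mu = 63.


rho = 26/63; Wq = rho/(mu - lambda) = 0.0112 hours

0.0112 hours


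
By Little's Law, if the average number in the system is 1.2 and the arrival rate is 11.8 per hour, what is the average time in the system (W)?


W = L / lambda = 1.2 / 11.8 = 0.1017 hours

0.1017 hours


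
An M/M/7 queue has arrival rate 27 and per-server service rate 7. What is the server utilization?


rho = lambda/(c*mu) = 27/(7*7) = 0.551

0.551


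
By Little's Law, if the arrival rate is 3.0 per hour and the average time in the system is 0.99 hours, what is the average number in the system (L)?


L = lambda * W = 3.0 * 0.99 = 2.97

2.97


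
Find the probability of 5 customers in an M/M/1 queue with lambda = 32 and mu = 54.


rho = 32/54; P(n) = (1-rho)*rho^n = (1-32/54)*(32/54)^5 = 0.0298

0.0298


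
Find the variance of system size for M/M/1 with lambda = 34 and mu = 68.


rho = 34/68; Var(N) = rho/(1-rho)^2 = 2.0

2.0


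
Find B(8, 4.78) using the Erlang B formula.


B(N,A) = (A^N/N!) / sum(A^k/k!, k=0..N) with N=8, A=4.78 = 0.06

0.06


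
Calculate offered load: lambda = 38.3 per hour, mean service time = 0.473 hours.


Offered load a = lambda * E[S] = 38.3 * 0.473 = 18.12 Erlangs

18.12 Erlangs


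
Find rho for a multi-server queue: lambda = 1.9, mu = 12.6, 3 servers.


rho = lambda / (c * mu) = 1.9 / (3 * 12.6) = 0.0503

0.0503


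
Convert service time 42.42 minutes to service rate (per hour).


mu = 60 / avg_service_time = 60 / 42.42 = 1.41 per hour

1.41 per hour


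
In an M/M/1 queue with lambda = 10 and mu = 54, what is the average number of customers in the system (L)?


rho = 10/54; L = rho/(1-rho) = 0.23

0.23


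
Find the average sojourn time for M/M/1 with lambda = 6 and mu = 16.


W = 1/(mu - lambda) = 1/(16 - 6) = 0.1 hours

0.1 hours


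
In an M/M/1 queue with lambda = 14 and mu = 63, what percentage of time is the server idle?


Idle fraction = (1 - rho) * 100 = (1 - 14/63) * 100 = 77.8%

77.8%


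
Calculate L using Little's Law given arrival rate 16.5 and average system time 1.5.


L = lambda * W = 16.5 * 1.5 = 24.75

24.75


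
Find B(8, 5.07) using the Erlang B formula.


B(N,A) = (A^N/N!) / sum(A^k/k!, k=0..N) with N=8, A=5.07 = 0.0734

0.0734


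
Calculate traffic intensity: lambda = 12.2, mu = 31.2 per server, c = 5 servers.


rho = lambda / (c * mu) = 12.2 / (5 * 31.2) = 0.0782

0.0782


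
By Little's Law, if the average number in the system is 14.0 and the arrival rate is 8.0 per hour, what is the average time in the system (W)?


W = L / lambda = 14.0 / 8.0 = 1.75 hours

1.75 hours


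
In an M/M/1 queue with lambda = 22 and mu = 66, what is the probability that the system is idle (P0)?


P0 = 1 - rho = 1 - 22/66 = 0.6667

0.6667


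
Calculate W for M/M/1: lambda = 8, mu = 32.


W = 1/(mu - lambda) = 1/(32 - 8) = 0.0417 hours

0.0417 hours


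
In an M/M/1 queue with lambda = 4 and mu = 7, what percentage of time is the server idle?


Idle fraction = (1 - rho) * 100 = (1 - 4/7) * 100 = 42.9%

42.9%


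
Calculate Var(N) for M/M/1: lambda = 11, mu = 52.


rho = 11/52; Var(N) = rho/(1-rho)^2 = 0.34

0.34


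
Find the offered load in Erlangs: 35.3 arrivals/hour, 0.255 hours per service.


Offered load a = lambda * E[S] = 35.3 * 0.255 = 9.0 Erlangs

9.0 Erlangs


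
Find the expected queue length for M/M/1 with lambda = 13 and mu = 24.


rho = 13/24; Lq = rho^2/(1-rho) = 0.64

0.64


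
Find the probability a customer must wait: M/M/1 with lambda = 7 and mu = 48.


P(wait) = rho = lambda/mu = 7/48 = 0.1458

0.1458


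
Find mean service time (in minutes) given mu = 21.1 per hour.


Mean service time = 60/mu = 60/21.1 = 2.84 minutes

2.84 minutes


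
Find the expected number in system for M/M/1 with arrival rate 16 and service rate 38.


rho = 16/38; L = rho/(1-rho) = 0.73

0.73


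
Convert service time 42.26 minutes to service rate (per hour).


mu = 60 / avg_service_time = 60 / 42.26 = 1.42 per hour

1.42 per hour


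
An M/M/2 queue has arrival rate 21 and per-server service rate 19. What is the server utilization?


rho = lambda/(c*mu) = 21/(2*19) = 0.5526

0.5526


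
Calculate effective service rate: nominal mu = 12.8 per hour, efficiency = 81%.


Effective rate = mu * efficiency = 12.8 * 0.81 = 10.37 per hour

10.37 per hour


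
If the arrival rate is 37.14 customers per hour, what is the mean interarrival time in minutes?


Mean interarrival time = 60/lambda = 60/37.14 = 1.62 minutes

1.62 minutes


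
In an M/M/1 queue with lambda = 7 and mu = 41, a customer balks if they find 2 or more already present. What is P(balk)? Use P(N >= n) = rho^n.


P(N >= 2) = rho^2 = (7/41)^2 = 0.0291

0.0291


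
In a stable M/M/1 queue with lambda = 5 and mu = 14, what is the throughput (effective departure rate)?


For a stable queue (lambda < mu), throughput = lambda = 5 per hour

5 per hour


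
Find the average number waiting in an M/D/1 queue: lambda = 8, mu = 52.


M/D/1: Lq = rho^2 / (2*(1-rho)) where rho = 8/52; Lq = 0.01

0.01


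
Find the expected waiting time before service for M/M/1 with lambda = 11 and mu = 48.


rho = 11/48; Wq = rho/(mu - lambda) = 0.0062 hours

0.0062 hours


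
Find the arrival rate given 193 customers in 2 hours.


lambda = total arrivals / time = 193 / 2 = 96.5 per hour

96.5 per hour


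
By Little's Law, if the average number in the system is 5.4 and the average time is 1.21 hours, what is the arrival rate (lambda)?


lambda = L / W = 5.4 / 1.21 = 4.46 per hour

4.46 per hour


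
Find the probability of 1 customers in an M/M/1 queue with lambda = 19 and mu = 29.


rho = 19/29; P(n) = (1-rho)*rho^n = (1-19/29)*(19/29)^1 = 0.2259

0.2259


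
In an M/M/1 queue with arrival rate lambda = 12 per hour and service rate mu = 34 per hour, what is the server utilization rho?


rho = lambda/mu = 12/34 = 0.3529

0.3529


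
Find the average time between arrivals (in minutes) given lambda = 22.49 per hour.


Mean interarrival time = 60/lambda = 60/22.49 = 2.67 minutes

2.67 minutes


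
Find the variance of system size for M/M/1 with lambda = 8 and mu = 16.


rho = 8/16; Var(N) = rho/(1-rho)^2 = 2.0

2.0


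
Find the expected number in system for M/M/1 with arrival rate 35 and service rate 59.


rho = 35/59; L = rho/(1-rho) = 1.46

1.46


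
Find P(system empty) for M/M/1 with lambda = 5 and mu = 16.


P0 = 1 - rho = 1 - 5/16 = 0.6875

0.6875


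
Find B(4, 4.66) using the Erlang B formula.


B(N,A) = (A^N/N!) / sum(A^k/k!, k=0..N) with N=4, A=4.66 = 0.3705

0.3705


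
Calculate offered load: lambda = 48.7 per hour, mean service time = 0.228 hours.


Offered load a = lambda * E[S] = 48.7 * 0.228 = 11.1 Erlangs

11.1 Erlangs


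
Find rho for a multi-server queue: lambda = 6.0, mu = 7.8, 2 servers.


rho = lambda / (c * mu) = 6.0 / (2 * 7.8) = 0.3846

0.3846


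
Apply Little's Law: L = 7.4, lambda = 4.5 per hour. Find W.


W = L / lambda = 7.4 / 4.5 = 1.6444 hours

1.6444 hours


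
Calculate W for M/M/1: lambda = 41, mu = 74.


W = 1/(mu - lambda) = 1/(74 - 41) = 0.0303 hours

0.0303 hours


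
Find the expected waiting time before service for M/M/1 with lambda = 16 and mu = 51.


rho = 16/51; Wq = rho/(mu - lambda) = 0.009 hours

0.009 hours


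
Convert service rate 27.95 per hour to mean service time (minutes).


Mean service time = 60/mu = 60/27.95 = 2.15 minutes

2.15 minutes


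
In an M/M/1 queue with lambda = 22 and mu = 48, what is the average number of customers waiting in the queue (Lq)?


rho = 22/48; Lq = rho^2/(1-rho) = 0.39

0.39


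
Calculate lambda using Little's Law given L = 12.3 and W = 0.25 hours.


lambda = L / W = 12.3 / 0.25 = 49.2 per hour

49.2 per hour
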